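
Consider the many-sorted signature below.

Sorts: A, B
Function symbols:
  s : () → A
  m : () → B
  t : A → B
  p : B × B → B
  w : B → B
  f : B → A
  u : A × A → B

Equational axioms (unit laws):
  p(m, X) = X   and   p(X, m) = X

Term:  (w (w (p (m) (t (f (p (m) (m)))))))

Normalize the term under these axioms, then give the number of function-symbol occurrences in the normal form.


size = 5

1. (w (w (p (m) (t (f (p (m) (m)))))))  →  (w (w (t (f (p (m) (m))))))
2. (w (w (t (f (p (m) (m))))))  →  (w (w (t (f (m)))))
normal form: (w (w (t (f (m)))))


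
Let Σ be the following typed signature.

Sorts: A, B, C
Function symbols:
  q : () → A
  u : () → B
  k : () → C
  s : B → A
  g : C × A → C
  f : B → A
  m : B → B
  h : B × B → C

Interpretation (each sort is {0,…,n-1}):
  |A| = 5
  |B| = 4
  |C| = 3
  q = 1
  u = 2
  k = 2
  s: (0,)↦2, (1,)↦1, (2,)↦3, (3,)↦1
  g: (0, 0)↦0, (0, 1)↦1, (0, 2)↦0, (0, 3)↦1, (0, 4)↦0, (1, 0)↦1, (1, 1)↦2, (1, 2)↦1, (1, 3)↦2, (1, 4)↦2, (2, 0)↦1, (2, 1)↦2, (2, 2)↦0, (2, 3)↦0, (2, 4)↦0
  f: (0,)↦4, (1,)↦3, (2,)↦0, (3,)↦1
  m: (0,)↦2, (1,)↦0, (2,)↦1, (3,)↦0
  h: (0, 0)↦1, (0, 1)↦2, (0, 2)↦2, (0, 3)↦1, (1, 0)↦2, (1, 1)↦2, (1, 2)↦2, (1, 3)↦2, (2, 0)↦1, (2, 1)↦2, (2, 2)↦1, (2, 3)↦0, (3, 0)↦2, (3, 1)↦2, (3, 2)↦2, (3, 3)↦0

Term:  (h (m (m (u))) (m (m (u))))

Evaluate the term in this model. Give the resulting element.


value = 1

  u = 2
  (m (u)) = m(2,) = 1
  (m (m (u))) = m(1,) = 0
  u = 2
  (m (u)) = m(2,) = 1
  (m (m (u))) = m(1,) = 0
  (h (m (m (u))) (m (m (u)))) = h(0, 0) = 1


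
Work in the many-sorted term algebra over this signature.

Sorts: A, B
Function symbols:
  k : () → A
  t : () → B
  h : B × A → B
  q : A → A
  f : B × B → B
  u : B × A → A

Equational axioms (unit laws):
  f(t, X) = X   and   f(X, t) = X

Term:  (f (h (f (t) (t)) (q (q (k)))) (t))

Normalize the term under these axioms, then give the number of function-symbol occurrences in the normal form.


size = 5

1. (f (h (f (t) (t)) (q (q (k)))) (t))  →  (h (f (t) (t)) (q (q (k))))
2. (h (f (t) (t)) (q (q (k))))  →  (h (t) (q (q (k))))
normal form: (h (t) (q (q (k))))


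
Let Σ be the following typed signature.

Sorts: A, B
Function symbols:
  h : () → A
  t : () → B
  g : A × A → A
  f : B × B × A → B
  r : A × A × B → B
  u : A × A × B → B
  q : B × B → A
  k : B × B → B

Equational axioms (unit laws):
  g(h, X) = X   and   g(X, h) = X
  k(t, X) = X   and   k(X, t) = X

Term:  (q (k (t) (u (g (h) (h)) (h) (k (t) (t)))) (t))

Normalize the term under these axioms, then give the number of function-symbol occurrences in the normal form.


1. (q (k (t) (u (g (h) (h)) (h) (k (t) (t)))) (t))  →  (q (u (g (h) (h)) (h) (k (t) (t))) (t))
2. (q (u (g (h) (h)) (h) (k (t) (t))) (t))  →  (q (u (h) (h) (k (t) (t))) (t))
3. (q (u (h) (h) (k (t) (t))) (t))  →  (q (u (h) (h) (t)) (t))
normal form: (q (u (h) (h) (t)) (t))

size = 6


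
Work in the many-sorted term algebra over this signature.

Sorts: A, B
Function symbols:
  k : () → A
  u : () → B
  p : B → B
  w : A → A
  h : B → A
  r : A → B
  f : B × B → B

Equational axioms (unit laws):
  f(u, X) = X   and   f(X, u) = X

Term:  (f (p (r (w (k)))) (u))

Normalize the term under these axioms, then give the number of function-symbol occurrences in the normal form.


size = 4

1. (f (p (r (w (k)))) (u))  →  (p (r (w (k))))
normal form: (p (r (w (k))))


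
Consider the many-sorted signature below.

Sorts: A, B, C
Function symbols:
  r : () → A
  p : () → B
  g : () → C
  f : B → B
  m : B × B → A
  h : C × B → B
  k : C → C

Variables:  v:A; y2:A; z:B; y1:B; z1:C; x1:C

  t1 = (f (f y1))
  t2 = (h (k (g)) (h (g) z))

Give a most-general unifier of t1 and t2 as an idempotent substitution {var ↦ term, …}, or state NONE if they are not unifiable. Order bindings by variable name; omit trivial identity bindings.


NONE (not unifiable)

head clash or occurs-check failure — not unifiable


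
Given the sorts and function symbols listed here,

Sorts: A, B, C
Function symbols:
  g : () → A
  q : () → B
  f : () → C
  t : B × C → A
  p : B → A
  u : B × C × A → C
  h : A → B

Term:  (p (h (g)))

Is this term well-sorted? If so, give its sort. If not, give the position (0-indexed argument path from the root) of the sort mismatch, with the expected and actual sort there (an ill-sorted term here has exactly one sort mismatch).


    (g) : A
  (h (g)) : B
(p (h (g))) : A

well-sorted; sort = A


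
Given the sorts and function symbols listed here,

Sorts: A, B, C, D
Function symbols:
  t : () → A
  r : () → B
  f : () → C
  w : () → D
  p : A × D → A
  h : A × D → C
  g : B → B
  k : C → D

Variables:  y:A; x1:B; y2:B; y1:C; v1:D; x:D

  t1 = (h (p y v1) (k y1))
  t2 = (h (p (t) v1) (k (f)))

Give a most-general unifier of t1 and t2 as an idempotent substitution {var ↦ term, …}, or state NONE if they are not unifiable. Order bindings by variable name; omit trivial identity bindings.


{y ↦ (t), y1 ↦ (f)}


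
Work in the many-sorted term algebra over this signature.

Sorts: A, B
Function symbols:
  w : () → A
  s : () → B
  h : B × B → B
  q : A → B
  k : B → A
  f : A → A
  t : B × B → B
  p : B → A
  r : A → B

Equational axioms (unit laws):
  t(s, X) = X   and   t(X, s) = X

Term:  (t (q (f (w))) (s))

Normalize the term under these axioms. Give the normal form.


normal form = (q (f (w)))

1. (t (q (f (w))) (s))  →  (q (f (w)))


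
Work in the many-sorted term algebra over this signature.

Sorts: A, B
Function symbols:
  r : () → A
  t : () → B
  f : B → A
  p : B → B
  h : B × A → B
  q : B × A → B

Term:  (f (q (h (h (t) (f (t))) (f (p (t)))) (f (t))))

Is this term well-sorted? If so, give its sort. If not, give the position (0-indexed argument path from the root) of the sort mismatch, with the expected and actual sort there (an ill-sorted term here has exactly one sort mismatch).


        (t) : B
          (t) : B
        (f (t)) : A
      (h (t) (f (t))) : B
          (t) : B
        (p (t)) : B
      (f (p (t))) : A
    (h (h (t) (f (t))) (f (p (t)))) : B
      (t) : B
    (f (t)) : A
  (q (h (h (t) (f (t))) (f (p (t)))) (f (t))) : B
(f (q (h (h (t) (f (t))) (f (p (t)))) (f (t)))) : A

well-sorted; sort = A


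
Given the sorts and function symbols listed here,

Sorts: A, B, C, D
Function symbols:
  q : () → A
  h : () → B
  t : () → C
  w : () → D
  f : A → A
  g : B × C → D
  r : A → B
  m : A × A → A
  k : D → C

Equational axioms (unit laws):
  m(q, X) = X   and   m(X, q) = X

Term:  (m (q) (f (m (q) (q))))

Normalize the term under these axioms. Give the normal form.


normal form = (f (q))

1. (m (q) (f (m (q) (q))))  →  (f (m (q) (q)))
2. (f (m (q) (q)))  →  (f (q))


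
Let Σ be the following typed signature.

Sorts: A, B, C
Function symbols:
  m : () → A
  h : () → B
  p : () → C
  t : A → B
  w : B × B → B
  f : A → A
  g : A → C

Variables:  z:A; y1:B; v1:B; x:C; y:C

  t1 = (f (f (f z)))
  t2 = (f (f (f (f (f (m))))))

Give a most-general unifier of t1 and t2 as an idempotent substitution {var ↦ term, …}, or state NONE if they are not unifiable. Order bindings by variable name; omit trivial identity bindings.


{z ↦ (f (f (m)))}


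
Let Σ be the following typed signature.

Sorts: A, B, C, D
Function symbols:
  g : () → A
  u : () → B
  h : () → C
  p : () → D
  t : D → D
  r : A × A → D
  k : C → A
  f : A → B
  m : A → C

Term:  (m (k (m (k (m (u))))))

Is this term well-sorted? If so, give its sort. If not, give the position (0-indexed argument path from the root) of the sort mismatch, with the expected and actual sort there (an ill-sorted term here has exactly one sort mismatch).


ill-sorted at position [0, 0, 0, 0, 0]: expected A, got B

          (u) : B
        (m (u)) : ✗ arg 0 at [0, 0, 0, 0, 0] has sort B, expected A


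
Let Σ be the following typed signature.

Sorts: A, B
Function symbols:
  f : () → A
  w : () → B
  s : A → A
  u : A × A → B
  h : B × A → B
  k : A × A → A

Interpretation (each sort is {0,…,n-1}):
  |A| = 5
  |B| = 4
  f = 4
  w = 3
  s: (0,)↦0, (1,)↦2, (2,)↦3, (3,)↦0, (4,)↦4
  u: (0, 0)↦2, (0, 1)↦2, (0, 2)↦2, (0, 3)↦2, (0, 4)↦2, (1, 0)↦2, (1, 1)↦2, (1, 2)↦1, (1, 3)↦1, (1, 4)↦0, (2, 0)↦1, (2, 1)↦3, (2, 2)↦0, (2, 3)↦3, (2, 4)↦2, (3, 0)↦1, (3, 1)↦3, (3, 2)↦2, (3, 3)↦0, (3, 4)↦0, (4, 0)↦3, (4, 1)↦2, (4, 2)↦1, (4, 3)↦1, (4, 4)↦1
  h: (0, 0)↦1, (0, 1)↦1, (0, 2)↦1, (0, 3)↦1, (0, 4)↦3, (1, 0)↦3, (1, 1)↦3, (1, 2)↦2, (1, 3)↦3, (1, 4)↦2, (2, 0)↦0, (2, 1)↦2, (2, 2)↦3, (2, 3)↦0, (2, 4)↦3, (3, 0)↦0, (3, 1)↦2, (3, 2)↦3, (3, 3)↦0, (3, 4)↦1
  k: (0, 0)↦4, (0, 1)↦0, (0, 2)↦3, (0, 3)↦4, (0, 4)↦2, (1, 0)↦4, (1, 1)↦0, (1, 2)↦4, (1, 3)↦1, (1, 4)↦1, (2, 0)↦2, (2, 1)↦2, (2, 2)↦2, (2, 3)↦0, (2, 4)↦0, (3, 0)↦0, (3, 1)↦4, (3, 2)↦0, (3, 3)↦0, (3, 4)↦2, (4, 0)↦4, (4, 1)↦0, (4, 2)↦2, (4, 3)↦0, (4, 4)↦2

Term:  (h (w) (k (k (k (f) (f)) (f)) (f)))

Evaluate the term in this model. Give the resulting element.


  w = 3
  f = 4
  f = 4
  (k (f) (f)) = k(4, 4) = 2
  f = 4
  (k (k (f) (f)) (f)) = k(2, 4) = 0
  f = 4
  (k (k (k (f) (f)) (f)) (f)) = k(0, 4) = 2
  (h (w) (k (k (k (f) (f)) (f)) (f))) = h(3, 2) = 3

value = 3


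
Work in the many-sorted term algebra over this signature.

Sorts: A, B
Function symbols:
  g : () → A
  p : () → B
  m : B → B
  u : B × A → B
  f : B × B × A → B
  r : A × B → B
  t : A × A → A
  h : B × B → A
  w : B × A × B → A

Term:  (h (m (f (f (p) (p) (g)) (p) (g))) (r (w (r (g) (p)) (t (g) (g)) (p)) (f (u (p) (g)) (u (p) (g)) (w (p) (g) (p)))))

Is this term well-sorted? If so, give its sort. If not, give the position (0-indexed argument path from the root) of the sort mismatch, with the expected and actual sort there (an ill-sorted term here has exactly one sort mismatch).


well-sorted; sort = A

        (p) : B
        (p) : B
        (g) : A
      (f (p) (p) (g)) : B
      (p) : B
      (g) : A
    (f (f (p) (p) (g)) (p) (g)) : B
  (m (f (f (p) (p) (g)) (p) (g))) : B
        (g) : A
        (p) : B
      (r (g) (p)) : B
        (g) : A
        (g) : A
      (t (g) (g)) : A
      (p) : B
    (w (r (g) (p)) (t (g) (g)) (p)) : A
        (p) : B
        (g) : A
      (u (p) (g)) : B
        (p) : B
        (g) : A
      (u (p) (g)) : B
        (p) : B
        (g) : A
        (p) : B
      (w (p) (g) (p)) : A
    (f (u (p) (g)) (u (p) (g)) (w (p) (g) (p))) : B
  (r (w (r (g) (p)) (t (g) (g)) (p)) (f (u (p) (g)) (u (p) (g)) (w (p) (g) (p)))) : B
(h (m (f (f (p) (p) (g)) (p) (g))) (r (w (r (g) (p)) (t (g) (g)) (p)) (f (u (p) (g)) (u (p) (g)) (w (p) (g) (p))))) : A


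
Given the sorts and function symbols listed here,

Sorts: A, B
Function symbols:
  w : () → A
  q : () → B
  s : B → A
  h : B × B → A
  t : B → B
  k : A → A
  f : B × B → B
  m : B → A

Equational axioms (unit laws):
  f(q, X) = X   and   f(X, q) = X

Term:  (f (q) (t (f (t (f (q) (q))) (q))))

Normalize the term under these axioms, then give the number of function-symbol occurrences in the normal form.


size = 3

1. (f (q) (t (f (t (f (q) (q))) (q))))  →  (t (f (t (f (q) (q))) (q)))
2. (t (f (t (f (q) (q))) (q)))  →  (t (t (f (q) (q))))
3. (t (t (f (q) (q))))  →  (t (t (q)))
normal form: (t (t (q)))


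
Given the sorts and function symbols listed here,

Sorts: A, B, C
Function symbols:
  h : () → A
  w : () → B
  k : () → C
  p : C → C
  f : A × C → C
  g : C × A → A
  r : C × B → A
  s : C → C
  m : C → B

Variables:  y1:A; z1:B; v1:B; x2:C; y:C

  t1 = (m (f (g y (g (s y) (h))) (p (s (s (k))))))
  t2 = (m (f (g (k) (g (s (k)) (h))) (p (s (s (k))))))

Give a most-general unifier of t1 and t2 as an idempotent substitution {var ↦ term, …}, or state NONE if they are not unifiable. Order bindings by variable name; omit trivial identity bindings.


{y ↦ (k)}


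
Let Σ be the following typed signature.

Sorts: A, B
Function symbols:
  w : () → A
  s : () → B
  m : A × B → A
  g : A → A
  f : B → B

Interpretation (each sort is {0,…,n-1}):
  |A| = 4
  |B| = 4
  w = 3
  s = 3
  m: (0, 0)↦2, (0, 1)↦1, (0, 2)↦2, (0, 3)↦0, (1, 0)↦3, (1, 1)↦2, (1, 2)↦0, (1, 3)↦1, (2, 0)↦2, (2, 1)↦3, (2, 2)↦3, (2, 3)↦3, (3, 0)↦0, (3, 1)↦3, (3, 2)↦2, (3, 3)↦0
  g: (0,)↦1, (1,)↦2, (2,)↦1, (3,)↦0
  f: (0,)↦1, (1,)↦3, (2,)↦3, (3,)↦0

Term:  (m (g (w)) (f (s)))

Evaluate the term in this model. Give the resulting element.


  w = 3
  (g (w)) = g(3,) = 0
  s = 3
  (f (s)) = f(3,) = 0
  (m (g (w)) (f (s))) = m(0, 0) = 2

value = 2


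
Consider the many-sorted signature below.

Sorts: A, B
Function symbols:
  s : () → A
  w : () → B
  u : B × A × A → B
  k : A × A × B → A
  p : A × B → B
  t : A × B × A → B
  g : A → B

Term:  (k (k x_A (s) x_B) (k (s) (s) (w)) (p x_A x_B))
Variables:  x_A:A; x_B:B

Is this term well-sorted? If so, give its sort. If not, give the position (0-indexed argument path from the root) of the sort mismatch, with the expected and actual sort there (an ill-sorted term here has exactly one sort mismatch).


well-sorted; sort = A

    x_A : A
    (s) : A
    x_B : B
  (k x_A (s) x_B) : A
    (s) : A
    (s) : A
    (w) : B
  (k (s) (s) (w)) : A
    x_A : A
    x_B : B
  (p x_A x_B) : B
(k (k x_A (s) x_B) (k (s) (s) (w)) (p x_A x_B)) : A


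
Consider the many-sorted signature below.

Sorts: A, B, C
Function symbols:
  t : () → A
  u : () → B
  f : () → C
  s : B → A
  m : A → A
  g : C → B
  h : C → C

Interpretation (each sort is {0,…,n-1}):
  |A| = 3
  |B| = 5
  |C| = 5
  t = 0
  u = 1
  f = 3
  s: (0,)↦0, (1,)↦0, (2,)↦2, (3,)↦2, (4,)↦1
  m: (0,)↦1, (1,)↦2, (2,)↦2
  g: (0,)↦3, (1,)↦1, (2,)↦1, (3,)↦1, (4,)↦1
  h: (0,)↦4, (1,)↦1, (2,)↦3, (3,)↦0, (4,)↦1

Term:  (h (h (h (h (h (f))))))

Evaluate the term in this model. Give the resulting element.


  f = 3
  (h (f)) = h(3,) = 0
  (h (h (f))) = h(0,) = 4
  (h (h (h (f)))) = h(4,) = 1
  (h (h (h (h (f))))) = h(1,) = 1
  (h (h (h (h (h (f)))))) = h(1,) = 1

value = 1


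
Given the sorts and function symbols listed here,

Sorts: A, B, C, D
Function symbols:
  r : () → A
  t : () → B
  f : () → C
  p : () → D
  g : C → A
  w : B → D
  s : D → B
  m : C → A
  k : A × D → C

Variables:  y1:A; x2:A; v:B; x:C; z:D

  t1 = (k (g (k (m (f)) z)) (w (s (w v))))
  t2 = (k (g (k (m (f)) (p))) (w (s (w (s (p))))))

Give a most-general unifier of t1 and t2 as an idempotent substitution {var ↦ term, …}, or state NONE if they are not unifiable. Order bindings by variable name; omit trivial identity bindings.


{v ↦ (s (p)), z ↦ (p)}


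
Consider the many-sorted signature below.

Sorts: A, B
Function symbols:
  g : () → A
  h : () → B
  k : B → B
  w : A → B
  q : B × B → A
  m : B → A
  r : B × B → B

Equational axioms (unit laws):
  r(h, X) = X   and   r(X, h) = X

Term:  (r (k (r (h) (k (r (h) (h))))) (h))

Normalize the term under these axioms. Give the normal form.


normal form = (k (k (h)))

1. (r (k (r (h) (k (r (h) (h))))) (h))  →  (k (r (h) (k (r (h) (h)))))
2. (k (r (h) (k (r (h) (h)))))  →  (k (k (r (h) (h))))
3. (k (k (r (h) (h))))  →  (k (k (h)))


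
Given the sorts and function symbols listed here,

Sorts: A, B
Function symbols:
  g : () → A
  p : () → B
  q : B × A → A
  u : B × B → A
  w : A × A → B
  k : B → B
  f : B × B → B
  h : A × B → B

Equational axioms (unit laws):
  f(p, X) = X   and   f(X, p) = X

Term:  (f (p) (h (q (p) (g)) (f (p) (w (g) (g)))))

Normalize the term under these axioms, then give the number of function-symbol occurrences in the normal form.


size = 7

1. (f (p) (h (q (p) (g)) (f (p) (w (g) (g)))))  →  (h (q (p) (g)) (f (p) (w (g) (g))))
2. (h (q (p) (g)) (f (p) (w (g) (g))))  →  (h (q (p) (g)) (w (g) (g)))
normal form: (h (q (p) (g)) (w (g) (g)))


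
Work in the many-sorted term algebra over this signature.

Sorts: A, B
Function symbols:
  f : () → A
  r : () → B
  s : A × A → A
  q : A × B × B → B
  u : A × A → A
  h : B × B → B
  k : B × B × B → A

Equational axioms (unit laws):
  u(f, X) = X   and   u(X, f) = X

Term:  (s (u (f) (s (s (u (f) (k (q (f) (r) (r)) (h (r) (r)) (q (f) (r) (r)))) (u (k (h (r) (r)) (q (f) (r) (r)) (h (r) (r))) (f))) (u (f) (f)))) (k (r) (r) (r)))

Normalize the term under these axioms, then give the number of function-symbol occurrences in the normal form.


1. (s (u (f) (s (s (u (f) (k (q (f) (r) (r)) (h (r) (r)) (q (f) (r) (r)))) (u (k (h (r) (r)) (q (f) (r) (r)) (h (r) (r))) (f))) (u (f) (f)))) (k (r) (r) (r)))  →  (s (s (s (u (f) (k (q (f) (r) (r)) (h (r) (r)) (q (f) (r) (r)))) (u (k (h (r) (r)) (q (f) (r) (r)) (h (r) (r))) (f))) (u (f) (f))) (k (r) (r) (r)))
2. (s (s (s (u (f) (k (q (f) (r) (r)) (h (r) (r)) (q (f) (r) (r)))) (u (k (h (r) (r)) (q (f) (r) (r)) (h (r) (r))) (f))) (u (f) (f))) (k (r) (r) (r)))  →  (s (s (s (k (q (f) (r) (r)) (h (r) (r)) (q (f) (r) (r))) (u (k (h (r) (r)) (q (f) (r) (r)) (h (r) (r))) (f))) (u (f) (f))) (k (r) (r) (r)))
3. (s (s (s (k (q (f) (r) (r)) (h (r) (r)) (q (f) (r) (r))) (u (k (h (r) (r)) (q (f) (r) (r)) (h (r) (r))) (f))) (u (f) (f))) (k (r) (r) (r)))  →  (s (s (s (k (q (f) (r) (r)) (h (r) (r)) (q (f) (r) (r))) (k (h (r) (r)) (q (f) (r) (r)) (h (r) (r)))) (u (f) (f))) (k (r) (r) (r)))
4. (s (s (s (k (q (f) (r) (r)) (h (r) (r)) (q (f) (r) (r))) (k (h (r) (r)) (q (f) (r) (r)) (h (r) (r)))) (u (f) (f))) (k (r) (r) (r)))  →  (s (s (s (k (q (f) (r) (r)) (h (r) (r)) (q (f) (r) (r))) (k (h (r) (r)) (q (f) (r) (r)) (h (r) (r)))) (f)) (k (r) (r) (r)))
normal form: (s (s (s (k (q (f) (r) (r)) (h (r) (r)) (q (f) (r) (r))) (k (h (r) (r)) (q (f) (r) (r)) (h (r) (r)))) (f)) (k (r) (r) (r)))

size = 31


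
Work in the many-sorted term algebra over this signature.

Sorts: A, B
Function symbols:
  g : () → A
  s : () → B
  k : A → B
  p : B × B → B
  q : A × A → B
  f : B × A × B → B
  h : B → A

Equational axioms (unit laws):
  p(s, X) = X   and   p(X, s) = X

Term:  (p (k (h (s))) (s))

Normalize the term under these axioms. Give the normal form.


1. (p (k (h (s))) (s))  →  (k (h (s)))

normal form = (k (h (s)))


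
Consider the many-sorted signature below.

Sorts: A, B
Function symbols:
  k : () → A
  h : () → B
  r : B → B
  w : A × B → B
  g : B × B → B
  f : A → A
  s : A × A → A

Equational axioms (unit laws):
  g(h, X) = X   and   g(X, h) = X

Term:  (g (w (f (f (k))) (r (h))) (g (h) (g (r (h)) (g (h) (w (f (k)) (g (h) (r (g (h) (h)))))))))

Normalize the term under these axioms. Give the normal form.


1. (g (w (f (f (k))) (r (h))) (g (h) (g (r (h)) (g (h) (w (f (k)) (g (h) (r (g (h) (h)))))))))  →  (g (w (f (f (k))) (r (h))) (g (r (h)) (g (h) (w (f (k)) (g (h) (r (g (h) (h))))))))
2. (g (w (f (f (k))) (r (h))) (g (r (h)) (g (h) (w (f (k)) (g (h) (r (g (h) (h))))))))  →  (g (w (f (f (k))) (r (h))) (g (r (h)) (w (f (k)) (g (h) (r (g (h) (h)))))))
3. (g (w (f (f (k))) (r (h))) (g (r (h)) (w (f (k)) (g (h) (r (g (h) (h)))))))  →  (g (w (f (f (k))) (r (h))) (g (r (h)) (w (f (k)) (r (g (h) (h))))))
4. (g (w (f (f (k))) (r (h))) (g (r (h)) (w (f (k)) (r (g (h) (h))))))  →  (g (w (f (f (k))) (r (h))) (g (r (h)) (w (f (k)) (r (h)))))

normal form = (g (w (f (f (k))) (r (h))) (g (r (h)) (w (f (k)) (r (h)))))


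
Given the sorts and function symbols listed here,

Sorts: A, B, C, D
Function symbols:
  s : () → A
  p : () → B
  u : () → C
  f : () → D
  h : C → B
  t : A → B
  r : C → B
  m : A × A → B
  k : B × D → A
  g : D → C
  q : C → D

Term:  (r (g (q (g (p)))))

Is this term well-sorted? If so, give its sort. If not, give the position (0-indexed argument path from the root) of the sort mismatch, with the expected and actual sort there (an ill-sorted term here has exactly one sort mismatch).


        (p) : B
      (g (p)) : ✗ arg 0 at [0, 0, 0, 0] has sort B, expected D

ill-sorted at position [0, 0, 0, 0]: expected D, got B


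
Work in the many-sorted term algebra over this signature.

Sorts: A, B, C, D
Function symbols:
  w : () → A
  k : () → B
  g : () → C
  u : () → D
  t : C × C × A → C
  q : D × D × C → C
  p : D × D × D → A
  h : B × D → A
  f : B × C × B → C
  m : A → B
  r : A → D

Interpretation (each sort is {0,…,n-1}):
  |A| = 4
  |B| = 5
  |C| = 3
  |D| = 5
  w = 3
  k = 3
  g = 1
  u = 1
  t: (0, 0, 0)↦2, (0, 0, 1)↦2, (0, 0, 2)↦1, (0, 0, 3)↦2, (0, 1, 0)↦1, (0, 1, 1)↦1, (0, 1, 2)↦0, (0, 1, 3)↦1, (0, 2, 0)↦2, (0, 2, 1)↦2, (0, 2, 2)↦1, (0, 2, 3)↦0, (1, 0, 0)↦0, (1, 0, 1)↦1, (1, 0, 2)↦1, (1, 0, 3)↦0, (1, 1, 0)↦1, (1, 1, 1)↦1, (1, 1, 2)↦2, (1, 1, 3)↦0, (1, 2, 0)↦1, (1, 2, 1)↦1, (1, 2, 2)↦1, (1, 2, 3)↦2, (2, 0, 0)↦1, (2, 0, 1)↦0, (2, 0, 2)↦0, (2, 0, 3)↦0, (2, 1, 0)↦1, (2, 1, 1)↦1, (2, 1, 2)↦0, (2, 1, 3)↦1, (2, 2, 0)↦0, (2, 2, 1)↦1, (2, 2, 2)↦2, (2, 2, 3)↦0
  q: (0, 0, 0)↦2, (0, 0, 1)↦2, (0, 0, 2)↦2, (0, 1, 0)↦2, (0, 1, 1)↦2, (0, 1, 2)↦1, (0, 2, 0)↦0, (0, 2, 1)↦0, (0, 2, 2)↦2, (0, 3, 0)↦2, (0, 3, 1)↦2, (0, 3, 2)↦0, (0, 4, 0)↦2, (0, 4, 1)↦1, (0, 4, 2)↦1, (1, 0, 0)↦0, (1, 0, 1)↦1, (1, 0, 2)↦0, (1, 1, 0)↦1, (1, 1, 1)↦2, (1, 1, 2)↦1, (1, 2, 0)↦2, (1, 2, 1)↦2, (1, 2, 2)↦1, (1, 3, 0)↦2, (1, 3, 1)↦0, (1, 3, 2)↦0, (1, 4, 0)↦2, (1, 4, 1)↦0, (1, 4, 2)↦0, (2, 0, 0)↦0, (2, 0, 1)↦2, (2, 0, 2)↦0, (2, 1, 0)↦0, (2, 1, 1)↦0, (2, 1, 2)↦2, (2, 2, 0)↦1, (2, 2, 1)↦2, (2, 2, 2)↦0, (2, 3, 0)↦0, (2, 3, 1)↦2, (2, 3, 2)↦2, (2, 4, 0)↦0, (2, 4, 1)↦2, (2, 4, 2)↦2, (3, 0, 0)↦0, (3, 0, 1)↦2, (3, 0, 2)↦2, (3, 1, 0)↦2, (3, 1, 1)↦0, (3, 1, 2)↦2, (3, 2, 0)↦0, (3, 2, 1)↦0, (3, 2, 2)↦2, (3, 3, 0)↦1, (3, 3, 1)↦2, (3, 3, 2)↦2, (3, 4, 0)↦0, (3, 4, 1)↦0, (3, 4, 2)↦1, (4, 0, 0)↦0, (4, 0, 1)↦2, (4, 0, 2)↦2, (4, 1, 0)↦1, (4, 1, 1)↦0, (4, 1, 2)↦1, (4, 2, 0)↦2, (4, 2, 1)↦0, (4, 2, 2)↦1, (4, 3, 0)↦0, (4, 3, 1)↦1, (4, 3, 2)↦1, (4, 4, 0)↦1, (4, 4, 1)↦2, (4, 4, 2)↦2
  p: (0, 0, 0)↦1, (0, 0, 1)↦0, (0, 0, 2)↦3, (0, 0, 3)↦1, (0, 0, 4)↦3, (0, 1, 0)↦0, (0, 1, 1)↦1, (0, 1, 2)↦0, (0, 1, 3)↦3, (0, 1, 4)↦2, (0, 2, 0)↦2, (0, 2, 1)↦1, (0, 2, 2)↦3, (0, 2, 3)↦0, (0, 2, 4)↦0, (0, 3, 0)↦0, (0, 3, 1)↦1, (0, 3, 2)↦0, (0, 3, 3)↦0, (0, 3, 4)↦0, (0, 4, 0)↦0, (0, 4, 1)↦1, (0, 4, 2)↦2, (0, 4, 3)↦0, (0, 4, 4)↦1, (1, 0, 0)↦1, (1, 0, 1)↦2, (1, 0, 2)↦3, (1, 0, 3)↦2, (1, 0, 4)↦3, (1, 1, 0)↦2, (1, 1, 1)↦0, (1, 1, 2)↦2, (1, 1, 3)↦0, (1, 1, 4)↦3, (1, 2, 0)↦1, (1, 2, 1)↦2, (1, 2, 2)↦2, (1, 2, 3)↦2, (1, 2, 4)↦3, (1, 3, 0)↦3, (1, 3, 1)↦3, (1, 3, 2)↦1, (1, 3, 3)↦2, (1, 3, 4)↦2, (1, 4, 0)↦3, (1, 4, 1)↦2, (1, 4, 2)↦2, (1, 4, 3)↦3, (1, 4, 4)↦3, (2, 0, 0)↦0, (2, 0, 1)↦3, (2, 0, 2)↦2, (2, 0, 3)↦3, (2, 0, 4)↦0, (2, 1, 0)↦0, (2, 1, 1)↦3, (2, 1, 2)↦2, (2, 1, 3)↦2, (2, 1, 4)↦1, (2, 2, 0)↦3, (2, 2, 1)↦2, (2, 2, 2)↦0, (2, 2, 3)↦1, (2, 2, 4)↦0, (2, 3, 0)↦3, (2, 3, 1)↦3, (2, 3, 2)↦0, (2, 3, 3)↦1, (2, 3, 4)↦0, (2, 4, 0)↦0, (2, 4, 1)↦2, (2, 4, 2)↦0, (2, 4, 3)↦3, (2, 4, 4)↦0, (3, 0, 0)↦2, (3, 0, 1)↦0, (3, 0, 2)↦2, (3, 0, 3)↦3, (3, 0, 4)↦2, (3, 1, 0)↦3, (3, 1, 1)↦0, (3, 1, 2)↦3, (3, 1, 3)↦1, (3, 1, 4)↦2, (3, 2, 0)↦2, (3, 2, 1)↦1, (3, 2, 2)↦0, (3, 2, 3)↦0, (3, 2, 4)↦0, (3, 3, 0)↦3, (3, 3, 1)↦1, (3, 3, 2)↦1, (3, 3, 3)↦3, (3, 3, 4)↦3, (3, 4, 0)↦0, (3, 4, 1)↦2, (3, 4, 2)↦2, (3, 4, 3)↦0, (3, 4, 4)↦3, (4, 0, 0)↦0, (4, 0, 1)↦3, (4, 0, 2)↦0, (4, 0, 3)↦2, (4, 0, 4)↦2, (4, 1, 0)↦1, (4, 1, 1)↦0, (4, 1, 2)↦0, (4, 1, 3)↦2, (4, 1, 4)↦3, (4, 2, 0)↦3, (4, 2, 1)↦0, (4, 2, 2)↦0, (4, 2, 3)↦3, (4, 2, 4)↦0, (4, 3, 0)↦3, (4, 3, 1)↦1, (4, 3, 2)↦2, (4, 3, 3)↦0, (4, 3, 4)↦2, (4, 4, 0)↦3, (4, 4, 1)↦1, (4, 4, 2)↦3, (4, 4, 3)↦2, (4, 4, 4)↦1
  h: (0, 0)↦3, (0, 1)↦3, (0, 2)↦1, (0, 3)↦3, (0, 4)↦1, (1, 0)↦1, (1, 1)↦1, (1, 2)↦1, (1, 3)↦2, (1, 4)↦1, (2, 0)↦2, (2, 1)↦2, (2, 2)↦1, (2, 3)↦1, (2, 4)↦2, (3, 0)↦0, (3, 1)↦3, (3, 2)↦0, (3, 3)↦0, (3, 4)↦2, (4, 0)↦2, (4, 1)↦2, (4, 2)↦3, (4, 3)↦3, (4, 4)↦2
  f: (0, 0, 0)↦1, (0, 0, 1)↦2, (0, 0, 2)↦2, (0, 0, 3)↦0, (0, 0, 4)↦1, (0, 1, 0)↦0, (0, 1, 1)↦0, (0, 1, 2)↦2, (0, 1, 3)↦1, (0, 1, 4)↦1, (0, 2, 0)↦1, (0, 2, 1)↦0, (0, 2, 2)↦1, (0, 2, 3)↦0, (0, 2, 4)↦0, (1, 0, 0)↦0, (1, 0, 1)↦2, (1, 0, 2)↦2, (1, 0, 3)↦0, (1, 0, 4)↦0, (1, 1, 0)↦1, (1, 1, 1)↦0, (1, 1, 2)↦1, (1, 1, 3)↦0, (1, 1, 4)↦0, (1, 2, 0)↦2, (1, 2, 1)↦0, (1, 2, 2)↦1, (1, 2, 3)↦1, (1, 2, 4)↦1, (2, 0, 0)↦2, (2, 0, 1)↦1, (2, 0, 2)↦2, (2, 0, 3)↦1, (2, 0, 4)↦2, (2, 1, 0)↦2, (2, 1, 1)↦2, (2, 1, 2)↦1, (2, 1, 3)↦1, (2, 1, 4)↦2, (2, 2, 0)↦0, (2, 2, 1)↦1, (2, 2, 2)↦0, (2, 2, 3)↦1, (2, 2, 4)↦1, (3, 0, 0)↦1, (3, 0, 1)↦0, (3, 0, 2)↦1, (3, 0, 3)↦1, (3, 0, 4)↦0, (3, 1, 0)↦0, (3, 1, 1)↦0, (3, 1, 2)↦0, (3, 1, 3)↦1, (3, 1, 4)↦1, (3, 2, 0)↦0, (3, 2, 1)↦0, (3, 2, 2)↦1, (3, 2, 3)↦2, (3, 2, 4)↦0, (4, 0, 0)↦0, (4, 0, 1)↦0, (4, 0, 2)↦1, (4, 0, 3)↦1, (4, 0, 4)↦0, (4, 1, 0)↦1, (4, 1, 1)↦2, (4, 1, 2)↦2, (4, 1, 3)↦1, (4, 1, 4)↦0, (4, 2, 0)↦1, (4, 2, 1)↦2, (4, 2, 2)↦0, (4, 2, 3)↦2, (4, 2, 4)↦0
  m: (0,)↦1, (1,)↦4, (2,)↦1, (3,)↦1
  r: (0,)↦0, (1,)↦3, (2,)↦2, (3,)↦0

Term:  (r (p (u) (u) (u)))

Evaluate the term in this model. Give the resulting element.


  u = 1
  u = 1
  u = 1
  (p (u) (u) (u)) = p(1, 1, 1) = 0
  (r (p (u) (u) (u))) = r(0,) = 0

value = 0


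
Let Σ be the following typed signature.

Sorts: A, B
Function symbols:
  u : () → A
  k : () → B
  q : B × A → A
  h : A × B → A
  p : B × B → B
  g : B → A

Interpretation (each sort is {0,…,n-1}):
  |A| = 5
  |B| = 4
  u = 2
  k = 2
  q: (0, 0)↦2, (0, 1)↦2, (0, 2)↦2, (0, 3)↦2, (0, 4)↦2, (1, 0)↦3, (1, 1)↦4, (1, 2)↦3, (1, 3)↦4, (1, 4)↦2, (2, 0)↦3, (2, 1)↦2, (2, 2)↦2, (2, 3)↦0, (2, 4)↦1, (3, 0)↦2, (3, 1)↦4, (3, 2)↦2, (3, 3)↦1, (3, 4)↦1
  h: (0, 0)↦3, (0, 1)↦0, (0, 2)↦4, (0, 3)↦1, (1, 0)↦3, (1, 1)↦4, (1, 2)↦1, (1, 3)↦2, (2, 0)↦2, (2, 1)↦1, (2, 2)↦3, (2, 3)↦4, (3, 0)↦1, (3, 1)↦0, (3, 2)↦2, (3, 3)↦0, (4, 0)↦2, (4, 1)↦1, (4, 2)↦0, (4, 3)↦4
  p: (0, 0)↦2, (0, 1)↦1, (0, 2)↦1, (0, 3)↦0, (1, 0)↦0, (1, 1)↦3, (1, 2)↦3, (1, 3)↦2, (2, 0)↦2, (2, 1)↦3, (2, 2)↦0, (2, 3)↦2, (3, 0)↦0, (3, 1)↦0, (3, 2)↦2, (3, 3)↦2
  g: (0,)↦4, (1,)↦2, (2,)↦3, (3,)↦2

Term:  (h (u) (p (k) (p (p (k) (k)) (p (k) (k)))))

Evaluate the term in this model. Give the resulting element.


  u = 2
  k = 2
  k = 2
  k = 2
  (p (k) (k)) = p(2, 2) = 0
  k = 2
  k = 2
  (p (k) (k)) = p(2, 2) = 0
  (p (p (k) (k)) (p (k) (k))) = p(0, 0) = 2
  (p (k) (p (p (k) (k)) (p (k) (k)))) = p(2, 2) = 0
  (h (u) (p (k) (p (p (k) (k)) (p (k) (k))))) = h(2, 0) = 2

value = 2


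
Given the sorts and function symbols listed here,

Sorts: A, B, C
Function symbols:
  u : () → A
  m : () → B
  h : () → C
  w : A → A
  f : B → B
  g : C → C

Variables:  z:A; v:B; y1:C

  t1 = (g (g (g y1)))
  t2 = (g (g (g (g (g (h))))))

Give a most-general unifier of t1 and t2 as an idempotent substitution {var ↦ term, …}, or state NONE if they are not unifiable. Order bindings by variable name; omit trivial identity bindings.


{y1 ↦ (g (g (h)))}


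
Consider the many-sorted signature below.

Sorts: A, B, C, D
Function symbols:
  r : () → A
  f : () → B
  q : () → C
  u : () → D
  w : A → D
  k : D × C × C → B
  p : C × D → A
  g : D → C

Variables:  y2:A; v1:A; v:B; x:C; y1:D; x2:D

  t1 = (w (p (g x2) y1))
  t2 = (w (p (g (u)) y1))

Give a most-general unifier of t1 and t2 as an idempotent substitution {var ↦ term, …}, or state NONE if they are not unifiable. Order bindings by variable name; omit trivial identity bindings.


{x2 ↦ (u)}


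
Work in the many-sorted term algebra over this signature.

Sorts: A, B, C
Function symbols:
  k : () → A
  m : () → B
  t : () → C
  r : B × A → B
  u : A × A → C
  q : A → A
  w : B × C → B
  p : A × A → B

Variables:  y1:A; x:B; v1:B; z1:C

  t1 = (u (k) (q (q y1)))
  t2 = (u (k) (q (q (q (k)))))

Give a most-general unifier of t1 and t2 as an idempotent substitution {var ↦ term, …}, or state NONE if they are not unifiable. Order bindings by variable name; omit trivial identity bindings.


{y1 ↦ (q (k))}


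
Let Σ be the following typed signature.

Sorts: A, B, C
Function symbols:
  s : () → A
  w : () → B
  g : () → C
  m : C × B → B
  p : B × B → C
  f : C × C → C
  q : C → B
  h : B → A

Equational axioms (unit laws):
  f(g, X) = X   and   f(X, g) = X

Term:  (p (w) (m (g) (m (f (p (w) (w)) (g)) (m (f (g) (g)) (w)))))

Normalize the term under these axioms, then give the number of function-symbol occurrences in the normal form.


1. (p (w) (m (g) (m (f (p (w) (w)) (g)) (m (f (g) (g)) (w)))))  →  (p (w) (m (g) (m (p (w) (w)) (m (f (g) (g)) (w)))))
2. (p (w) (m (g) (m (p (w) (w)) (m (f (g) (g)) (w)))))  →  (p (w) (m (g) (m (p (w) (w)) (m (g) (w)))))
normal form: (p (w) (m (g) (m (p (w) (w)) (m (g) (w)))))

size = 11


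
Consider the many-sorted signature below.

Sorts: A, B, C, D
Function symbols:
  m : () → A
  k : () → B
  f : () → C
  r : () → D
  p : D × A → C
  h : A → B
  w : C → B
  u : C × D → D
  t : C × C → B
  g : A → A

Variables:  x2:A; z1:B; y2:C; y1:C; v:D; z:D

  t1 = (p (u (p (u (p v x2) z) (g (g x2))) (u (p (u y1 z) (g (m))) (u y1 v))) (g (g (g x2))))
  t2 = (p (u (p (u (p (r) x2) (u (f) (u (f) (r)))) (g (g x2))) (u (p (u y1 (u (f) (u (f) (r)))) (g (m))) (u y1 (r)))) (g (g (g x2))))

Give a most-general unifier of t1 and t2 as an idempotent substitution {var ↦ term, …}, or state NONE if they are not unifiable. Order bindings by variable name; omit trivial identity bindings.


{v ↦ (r), z ↦ (u (f) (u (f) (r)))}


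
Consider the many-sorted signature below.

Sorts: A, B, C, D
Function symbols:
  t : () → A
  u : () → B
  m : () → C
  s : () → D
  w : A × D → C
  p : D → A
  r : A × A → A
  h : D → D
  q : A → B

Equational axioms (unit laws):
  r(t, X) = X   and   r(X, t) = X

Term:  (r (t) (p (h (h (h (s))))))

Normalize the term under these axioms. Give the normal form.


normal form = (p (h (h (h (s)))))

1. (r (t) (p (h (h (h (s))))))  →  (p (h (h (h (s)))))


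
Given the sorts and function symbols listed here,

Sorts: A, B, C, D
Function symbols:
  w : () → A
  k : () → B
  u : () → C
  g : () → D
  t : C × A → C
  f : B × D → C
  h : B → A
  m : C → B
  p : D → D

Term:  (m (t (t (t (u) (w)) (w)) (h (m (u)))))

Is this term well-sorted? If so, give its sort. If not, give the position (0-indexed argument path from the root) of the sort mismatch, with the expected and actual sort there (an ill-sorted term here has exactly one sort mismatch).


        (u) : C
        (w) : A
      (t (u) (w)) : C
      (w) : A
    (t (t (u) (w)) (w)) : C
        (u) : C
      (m (u)) : B
    (h (m (u))) : A
  (t (t (t (u) (w)) (w)) (h (m (u)))) : C
(m (t (t (t (u) (w)) (w)) (h (m (u))))) : B

well-sorted; sort = B


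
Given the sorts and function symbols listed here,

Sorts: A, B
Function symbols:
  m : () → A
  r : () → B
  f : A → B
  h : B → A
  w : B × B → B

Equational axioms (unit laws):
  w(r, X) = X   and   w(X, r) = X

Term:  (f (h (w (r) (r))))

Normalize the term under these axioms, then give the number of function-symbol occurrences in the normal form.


1. (f (h (w (r) (r))))  →  (f (h (r)))
normal form: (f (h (r)))

size = 3


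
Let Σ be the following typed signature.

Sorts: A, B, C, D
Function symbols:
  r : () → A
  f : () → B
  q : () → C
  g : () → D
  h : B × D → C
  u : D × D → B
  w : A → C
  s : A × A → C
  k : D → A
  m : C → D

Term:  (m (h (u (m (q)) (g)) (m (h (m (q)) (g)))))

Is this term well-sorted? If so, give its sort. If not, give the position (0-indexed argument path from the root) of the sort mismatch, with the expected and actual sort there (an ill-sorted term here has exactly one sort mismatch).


        (q) : C
      (m (q)) : D
      (g) : D
    (u (m (q)) (g)) : B
          (q) : C
        (m (q)) : D
        (g) : D
      (h (m (q)) (g)) : ✗ arg 0 at [0, 1, 0, 0] has sort D, expected B

ill-sorted at position [0, 1, 0, 0]: expected B, got D


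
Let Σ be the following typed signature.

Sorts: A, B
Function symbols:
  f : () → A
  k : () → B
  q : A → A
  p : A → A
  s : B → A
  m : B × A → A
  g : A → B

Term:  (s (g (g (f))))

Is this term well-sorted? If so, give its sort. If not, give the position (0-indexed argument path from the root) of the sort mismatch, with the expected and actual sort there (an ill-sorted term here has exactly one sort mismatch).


ill-sorted at position [0, 0]: expected A, got B

      (f) : A
    (g (f)) : B
  (g (g (f))) : ✗ arg 0 at [0, 0] has sort B, expected A


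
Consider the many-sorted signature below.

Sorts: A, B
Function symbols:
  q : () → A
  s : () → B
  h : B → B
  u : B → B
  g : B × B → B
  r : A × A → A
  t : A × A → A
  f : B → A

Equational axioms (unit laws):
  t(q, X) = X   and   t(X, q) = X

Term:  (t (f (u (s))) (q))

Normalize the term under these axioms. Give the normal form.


normal form = (f (u (s)))

1. (t (f (u (s))) (q))  →  (f (u (s)))


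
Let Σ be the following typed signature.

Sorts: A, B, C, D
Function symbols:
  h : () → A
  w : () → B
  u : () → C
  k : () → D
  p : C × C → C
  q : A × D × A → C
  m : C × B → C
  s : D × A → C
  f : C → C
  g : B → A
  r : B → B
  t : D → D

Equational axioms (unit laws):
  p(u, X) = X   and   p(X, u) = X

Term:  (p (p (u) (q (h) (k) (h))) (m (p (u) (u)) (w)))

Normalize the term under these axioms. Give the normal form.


normal form = (p (q (h) (k) (h)) (m (u) (w)))

1. (p (p (u) (q (h) (k) (h))) (m (p (u) (u)) (w)))  →  (p (q (h) (k) (h)) (m (p (u) (u)) (w)))
2. (p (q (h) (k) (h)) (m (p (u) (u)) (w)))  →  (p (q (h) (k) (h)) (m (u) (w)))


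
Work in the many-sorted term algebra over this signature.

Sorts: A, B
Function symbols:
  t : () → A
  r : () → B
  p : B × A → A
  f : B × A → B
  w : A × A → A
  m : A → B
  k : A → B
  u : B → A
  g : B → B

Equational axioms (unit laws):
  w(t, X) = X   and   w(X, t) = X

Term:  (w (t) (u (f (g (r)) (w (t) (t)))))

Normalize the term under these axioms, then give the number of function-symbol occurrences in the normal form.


1. (w (t) (u (f (g (r)) (w (t) (t)))))  →  (u (f (g (r)) (w (t) (t))))
2. (u (f (g (r)) (w (t) (t))))  →  (u (f (g (r)) (t)))
normal form: (u (f (g (r)) (t)))

size = 5


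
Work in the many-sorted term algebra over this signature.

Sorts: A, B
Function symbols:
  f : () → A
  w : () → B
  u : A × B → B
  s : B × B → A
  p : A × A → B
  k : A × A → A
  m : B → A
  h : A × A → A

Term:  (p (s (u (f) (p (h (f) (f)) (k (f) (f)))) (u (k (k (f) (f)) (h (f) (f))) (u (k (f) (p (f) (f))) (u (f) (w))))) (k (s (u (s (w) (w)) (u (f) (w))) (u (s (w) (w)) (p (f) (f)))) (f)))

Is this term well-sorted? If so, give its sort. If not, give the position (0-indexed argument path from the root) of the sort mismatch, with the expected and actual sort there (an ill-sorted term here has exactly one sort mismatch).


ill-sorted at position [0, 1, 1, 0, 1]: expected A, got B

      (f) : A
          (f) : A
          (f) : A
        (h (f) (f)) : A
          (f) : A
          (f) : A
        (k (f) (f)) : A
      (p (h (f) (f)) (k (f) (f))) : B
    (u (f) (p (h (f) (f)) (k (f) (f)))) : B
          (f) : A
          (f) : A
        (k (f) (f)) : A
          (f) : A
          (f) : A
        (h (f) (f)) : A
      (k (k (f) (f)) (h (f) (f))) : A
          (f) : A
            (f) : A
            (f) : A
          (p (f) (f)) : B
        (k (f) (p (f) (f))) : ✗ arg 1 at [0, 1, 1, 0, 1] has sort B, expected A
          (f) : A
          (w) : B
        (u (f) (w)) : B
          (w) : B
          (w) : B
        (s (w) (w)) : A
          (f) : A
          (w) : B
        (u (f) (w)) : B
      (u (s (w) (w)) (u (f) (w))) : B
          (w) : B
          (w) : B
        (s (w) (w)) : A
          (f) : A
          (f) : A
        (p (f) (f)) : B
      (u (s (w) (w)) (p (f) (f))) : B
    (s (u (s (w) (w)) (u (f) (w))) (u (s (w) (w)) (p (f) (f)))) : A
    (f) : A
  (k (s (u (s (w) (w)) (u (f) (w))) (u (s (w) (w)) (p (f) (f)))) (f)) : A


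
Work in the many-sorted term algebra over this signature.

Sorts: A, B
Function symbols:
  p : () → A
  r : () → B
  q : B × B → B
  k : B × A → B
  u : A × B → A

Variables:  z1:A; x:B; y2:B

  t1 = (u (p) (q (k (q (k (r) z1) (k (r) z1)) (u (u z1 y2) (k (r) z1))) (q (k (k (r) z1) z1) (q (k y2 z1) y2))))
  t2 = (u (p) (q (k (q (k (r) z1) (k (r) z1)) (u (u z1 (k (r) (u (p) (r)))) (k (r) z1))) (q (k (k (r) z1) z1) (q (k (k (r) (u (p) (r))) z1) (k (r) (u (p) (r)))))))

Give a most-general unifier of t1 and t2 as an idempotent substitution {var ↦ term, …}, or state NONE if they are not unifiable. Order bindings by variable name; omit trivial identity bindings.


{y2 ↦ (k (r) (u (p) (r)))}


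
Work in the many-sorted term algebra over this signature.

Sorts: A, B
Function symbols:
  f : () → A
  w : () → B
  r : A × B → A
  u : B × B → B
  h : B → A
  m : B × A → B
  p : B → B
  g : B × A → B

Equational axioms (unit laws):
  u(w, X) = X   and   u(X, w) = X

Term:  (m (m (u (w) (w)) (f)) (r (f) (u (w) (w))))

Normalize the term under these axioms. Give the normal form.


1. (m (m (u (w) (w)) (f)) (r (f) (u (w) (w))))  →  (m (m (w) (f)) (r (f) (u (w) (w))))
2. (m (m (w) (f)) (r (f) (u (w) (w))))  →  (m (m (w) (f)) (r (f) (w)))

normal form = (m (m (w) (f)) (r (f) (w)))


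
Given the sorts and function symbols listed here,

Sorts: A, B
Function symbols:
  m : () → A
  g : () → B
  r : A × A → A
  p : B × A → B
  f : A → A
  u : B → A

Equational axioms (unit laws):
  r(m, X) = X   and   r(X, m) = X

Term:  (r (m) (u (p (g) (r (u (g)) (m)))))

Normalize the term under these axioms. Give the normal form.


normal form = (u (p (g) (u (g))))

1. (r (m) (u (p (g) (r (u (g)) (m)))))  →  (u (p (g) (r (u (g)) (m))))
2. (u (p (g) (r (u (g)) (m))))  →  (u (p (g) (u (g))))


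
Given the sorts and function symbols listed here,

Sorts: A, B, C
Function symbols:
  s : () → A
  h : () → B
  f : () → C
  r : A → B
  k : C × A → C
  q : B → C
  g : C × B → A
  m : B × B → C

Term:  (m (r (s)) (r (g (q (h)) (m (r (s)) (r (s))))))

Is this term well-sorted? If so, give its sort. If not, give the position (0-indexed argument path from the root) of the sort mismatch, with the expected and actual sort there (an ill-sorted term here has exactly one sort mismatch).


    (s) : A
  (r (s)) : B
        (h) : B
      (q (h)) : C
          (s) : A
        (r (s)) : B
          (s) : A
        (r (s)) : B
      (m (r (s)) (r (s))) : C
    (g (q (h)) (m (r (s)) (r (s)))) : ✗ arg 1 at [1, 0, 1] has sort C, expected B

ill-sorted at position [1, 0, 1]: expected B, got C


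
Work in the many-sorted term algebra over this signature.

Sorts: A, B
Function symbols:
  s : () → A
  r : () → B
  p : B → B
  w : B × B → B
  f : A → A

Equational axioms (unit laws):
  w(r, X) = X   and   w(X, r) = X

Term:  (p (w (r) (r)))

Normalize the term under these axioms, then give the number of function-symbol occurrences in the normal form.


size = 2

1. (p (w (r) (r)))  →  (p (r))
normal form: (p (r))


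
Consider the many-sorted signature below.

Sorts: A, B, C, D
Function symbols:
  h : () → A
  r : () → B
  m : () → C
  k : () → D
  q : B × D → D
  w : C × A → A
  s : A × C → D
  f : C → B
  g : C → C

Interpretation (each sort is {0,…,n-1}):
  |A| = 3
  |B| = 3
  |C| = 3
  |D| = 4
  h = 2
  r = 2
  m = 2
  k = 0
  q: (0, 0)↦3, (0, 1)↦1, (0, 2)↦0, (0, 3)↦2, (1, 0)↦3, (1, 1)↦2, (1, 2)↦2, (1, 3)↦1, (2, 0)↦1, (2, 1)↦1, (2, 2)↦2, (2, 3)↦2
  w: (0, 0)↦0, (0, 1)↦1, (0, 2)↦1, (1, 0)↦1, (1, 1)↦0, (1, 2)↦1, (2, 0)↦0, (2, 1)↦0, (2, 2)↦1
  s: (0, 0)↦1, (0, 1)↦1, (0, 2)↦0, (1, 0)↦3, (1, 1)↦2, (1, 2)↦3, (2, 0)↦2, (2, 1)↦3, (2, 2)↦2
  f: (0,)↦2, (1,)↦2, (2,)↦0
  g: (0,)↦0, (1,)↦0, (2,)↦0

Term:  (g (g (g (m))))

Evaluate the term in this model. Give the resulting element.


  m = 2
  (g (m)) = g(2,) = 0
  (g (g (m))) = g(0,) = 0
  (g (g (g (m)))) = g(0,) = 0

value = 0
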